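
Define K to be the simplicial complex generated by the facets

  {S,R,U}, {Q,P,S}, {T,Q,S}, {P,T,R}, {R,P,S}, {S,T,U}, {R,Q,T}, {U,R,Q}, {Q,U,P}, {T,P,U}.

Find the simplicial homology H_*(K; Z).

Fix the vertex order P < Q < R < S < T < U and write every simplex with vertices in increasing order. Then dim K = 2 and the simplices of K are:

  0-simplices (6): P, Q, R, S, T, U
  1-simplices (15): PQ, PR, PS, PT, PU, QR, QS, QT, QU, RS, RT, RU, ST, SU, TU
  2-simplices (10): PQS, PQU, PRS, PRT, PTU, QRT, QRU, QST, RSU, STU

giving chain groups C_0 ≅ Z^6, C_1 ≅ Z^15, C_2 ≅ Z^10.

Boundary ∂_1: C_1 → C_0 sends each edge [p,q] (with p < q) to q − p. For instance
  ∂QU = U − Q.
As a 6×15 matrix over Z this has rank 5, with invariant factors (1,1,1,1,1).

The boundary map ∂_2: C_2 → C_1 sends each 2-simplex [p,q,r] to [q,r] − [p,r] + [p,q]. For instance
  ∂STU = TU − SU + ST,
  ∂PRS = RS − PS + PR.
The 15×10 boundary matrix has rank 10 and Smith normal form diag(1,1,1,1,1,1,1,1,1,2).

From H_k ≅ ker(∂_k) / im(∂_{k+1}) we obtain:

  H_0: rank C_0 − rank ∂_1 = 6 − 5 = 1, and the invariant factors of ∂_1 are all 1, so H_0 ≅ Z.
  H_1: rank ker ∂_1 − rank ∂_2 = (15 − 5) − 10 = 0, and ∂_2 has invariant factor 2 > 1, so H_1 ≅ Z/2Z.
  H_2: rank ker ∂_2 − rank ∂_3 = (10 − 10) − 0 = 0, and there is no ∂_3, so H_2 ≅ 0.

H_0 = Z,  H_1 = Z/2Z,  H_2 = 0.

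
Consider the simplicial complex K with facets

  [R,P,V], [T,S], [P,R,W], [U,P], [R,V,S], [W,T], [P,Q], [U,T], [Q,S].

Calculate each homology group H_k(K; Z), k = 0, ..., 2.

H_0 ≅ Z,  H_1 ≅ Z^3,  H_2 = 0.

Order the vertices as P < Q < R < S < T < U < V < W. Listing each simplex with vertices in this order, K has dimension 2 with simplices:

  0-simplices (8): P, Q, R, S, T, U, V, W
  1-simplices (13): PQ, PR, PU, PV, PW, QS, RS, RV, RW, ST, SV, TU, TW
  2-simplices (3): PRV, PRW, RSV

so the chain groups are C_0 ≅ Z^8, C_1 ≅ Z^13, C_2 ≅ Z^3.

∂_1: C_1 → C_0 is given by ∂[p,q] = [q] − [p]. For instance
  ∂PQ = Q − P.
As a 8×13 matrix over Z this has rank 7, with invariant factors (1,1,1,1,1,1,1).

The boundary map ∂_2: C_2 → C_1 acts by ∂[p,q,r] = [q,r] − [p,r] + [p,q]. For instance
  ∂PRW = RW − PW + PR,
  ∂PRV = RV − PV + PR.
The 13×3 boundary matrix has rank 3 and Smith normal form diag(1,1,1).

Computing H_k = (kernel of ∂_k) / (image of ∂_{k+1}):

  H_0: rank C_0 − rank ∂_1 = 8 − 7 = 1, and the invariant factors of ∂_1 are all 1, so H_0 = Z.
  H_1: rank ker ∂_1 − rank ∂_2 = (13 − 7) − 3 = 3, and the invariant factors of ∂_2 are all 1, so H_1 = Z^3.
  H_2: rank ker ∂_2 − rank ∂_3 = (3 − 3) − 0 = 0, and there is no ∂_3, so H_2 = 0.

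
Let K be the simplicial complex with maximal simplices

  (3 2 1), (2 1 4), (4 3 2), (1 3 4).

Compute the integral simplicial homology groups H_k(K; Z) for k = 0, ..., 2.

Fix the vertex order 1 < 2 < 3 < 4 and write every simplex with vertices in increasing order. Then dim K = 2 and the simplices of K are:

  0-simplices (4): [1], [2], [3], [4]
  1-simplices (6): [1,2], [1,3], [1,4], [2,3], [2,4], [3,4]
  2-simplices (4): [1,2,3], [1,2,4], [1,3,4], [2,3,4]

Hence C_0 ≅ Z^4, C_1 ≅ Z^6, C_2 ≅ Z^4.

∂_1: C_1 → C_0 maps an edge to its endpoints' difference, ∂[p,q] = q − p. For instance
  ∂[3,4] = [4] − [3].
This gives a 4×6 integer matrix of rank 3; reducing to Smith normal form yields diagonal entries (1,1,1).

Boundary ∂_2: C_2 → C_1 maps a triangle to the signed sum of its edges. For instance
  ∂[1,2,3] = [2,3] − [1,3] + [1,2],
  ∂[2,3,4] = [3,4] − [2,4] + [2,3].
The resulting 6×4 matrix has rank 3, and its Smith normal form has invariant factors (1,1,1).

Computing H_k = (kernel of ∂_k) / (image of ∂_{k+1}):

  H_0: rank C_0 − rank ∂_1 = 4 − 3 = 1, and the invariant factors of ∂_1 are all 1, so H_0 = Z.
  H_1: rank ker ∂_1 − rank ∂_2 = (6 − 3) − 3 = 0, and the invariant factors of ∂_2 are all 1, so H_1 = 0.
  H_2: rank ker ∂_2 − rank ∂_3 = (4 − 3) − 0 = 1, and there is no ∂_3, so H_2 = Z.

(K is a triangulation of the 2-sphere S^2.)

H_0 ≅ Z,  H_1 = 0,  H_2 ≅ Z.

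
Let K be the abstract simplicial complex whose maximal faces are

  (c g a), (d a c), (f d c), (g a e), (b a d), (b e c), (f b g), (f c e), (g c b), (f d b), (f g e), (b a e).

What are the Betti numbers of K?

b_0 = 1, b_1 = 0, b_2 = 0.

Order the vertices as a < b < c < d < e < f < g. Listing each simplex with vertices in this order, K has dimension 2 with simplices:

  0-simplices (7): a, b, c, d, e, f, g
  1-simplices (18): ab, ac, ad, ae, ag, bc, bd, be, bf, bg, cd, ce, cf, cg, df, ef, eg, fg
  2-simplices (12): abd, abe, acd, acg, aeg, bce, bcg, bdf, bfg, cdf, cef, efg

giving chain groups C_0 ≅ Z^7, C_1 ≅ Z^18, C_2 ≅ Z^12.

∂_1: C_1 → C_0 is given by ∂[p,q] = [q] − [p].
The resulting 7×18 matrix has rank 6, and its Smith normal form has invariant factors (1,1,1,1,1,1).

∂_2: C_2 → C_1 acts by ∂[p,q,r] = [q,r] − [p,r] + [p,q]. For instance
  ∂bdf = df − bf + bd,
  ∂cdf = df − cf + cd.
The resulting 18×12 matrix has rank 12, and its Smith normal form has invariant factors (1,1,1,1,1,1,1,1,1,1,1,2).

Computing H_k = (kernel of ∂_k) / (image of ∂_{k+1}):

  H_0: rank C_0 − rank ∂_1 = 7 − 6 = 1, and the invariant factors of ∂_1 are all 1, so H_0 = Z.
  H_1: rank ker ∂_1 − rank ∂_2 = (18 − 6) − 12 = 0, and ∂_2 has invariant factor 2 > 1, so H_1 = Z/2Z.
  H_2: rank ker ∂_2 − rank ∂_3 = (12 − 12) − 0 = 0, and there is no ∂_3, so H_2 = 0.

As a check, the Euler characteristic is 7 − 18 + 12 = 1, which agrees with 1 − 0 + 0 = 1.

Hence the Betti numbers are b_0 = 1, b_1 = 0, b_2 = 0.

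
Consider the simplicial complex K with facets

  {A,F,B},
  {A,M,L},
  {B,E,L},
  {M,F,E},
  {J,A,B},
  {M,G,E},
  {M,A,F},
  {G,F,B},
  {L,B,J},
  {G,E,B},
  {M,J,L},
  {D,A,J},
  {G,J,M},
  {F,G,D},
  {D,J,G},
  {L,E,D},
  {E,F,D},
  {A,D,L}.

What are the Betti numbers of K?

b_0 = 1, b_1 = 1, b_2 = 0.

Take the total order A < B < D < E < F < G < J < L < M on the vertex set. Then K (dimension 2) consists of the simplices:

  0-simplices (9): A, B, D, E, F, G, J, L, M
  1-simplices (27): AB, AD, AF, AJ, AL, AM, BE, BF, BG, BJ, BL, DE, DF, DG, DJ, DL, EF, EG, EL, EM, FG, FM, GJ, GM, JL, JM, LM
  2-simplices (18): ABF, ABJ, ADJ, ADL, AFM, ALM, BEG, BEL, BFG, BJL, DEF, DEL, DFG, DGJ, EFM, EGM, GJM, JLM

Hence C_0 ≅ Z^9, C_1 ≅ Z^27, C_2 ≅ Z^18.

∂_1: C_1 → C_0 sends each edge [p,q] (with p < q) to q − p. For instance
  ∂BF = F − B.
As a 9×27 matrix over Z this has rank 8, with invariant factors (1,1,1,1,1,1,1,1).

∂_2: C_2 → C_1 maps a triangle to the signed sum of its edges. For instance
  ∂ABJ = BJ − AJ + AB,
  ∂BJL = JL − BL + BJ.
The resulting 27×18 matrix has rank 18, and its Smith normal form has invariant factors (1,1,1,1,1,1,1,1,1,1,1,1,1,1,1,1,1,2).

Computing H_k = (kernel of ∂_k) / (image of ∂_{k+1}):

  H_0: rank C_0 − rank ∂_1 = 9 − 8 = 1, and the invariant factors of ∂_1 are all 1, so H_0 = Z.
  H_1: rank ker ∂_1 − rank ∂_2 = (27 − 8) − 18 = 1, and ∂_2 has invariant factor 2 > 1, so H_1 = Z ⊕ Z_2.
  H_2: rank ker ∂_2 − rank ∂_3 = (18 − 18) − 0 = 0, and there is no ∂_3, so H_2 = 0.

As a check, the Euler characteristic is 9 − 27 + 18 = 0, which agrees with 1 − 1 + 0 = 0.

Hence the Betti numbers are b_0 = 1, b_1 = 1, b_2 = 0.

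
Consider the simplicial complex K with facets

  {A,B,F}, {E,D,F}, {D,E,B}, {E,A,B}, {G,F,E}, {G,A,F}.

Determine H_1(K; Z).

H_1 ≅ Z.

Order the vertices as A < B < D < E < F < G. Listing each simplex with vertices in this order, K has dimension 2 with simplices:

  0-simplices (6): A, B, D, E, F, G
  1-simplices (12): AB, AE, AF, AG, BD, BE, BF, DE, DF, EF, EG, FG
  2-simplices (6): ABE, ABF, AFG, BDE, DEF, EFG

Hence C_0 ≅ Z^6, C_1 ≅ Z^12, C_2 ≅ Z^6.

∂_1: C_1 → C_0 sends each edge [p,q] (with p < q) to q − p. For instance
  ∂AG = G − A.
As a 6×12 matrix over Z this has rank 5, with invariant factors (1,1,1,1,1).

Boundary ∂_2: C_2 → C_1 sends each 2-simplex [p,q,r] to [q,r] − [p,r] + [p,q]. For instance
  ∂ABE = BE − AE + AB,
  ∂BDE = DE − BE + BD.
The resulting 12×6 matrix has rank 6, and its Smith normal form has invariant factors (1,1,1,1,1,1).

From H_k ≅ ker(∂_k) / im(∂_{k+1}) we obtain:

  H_1: rank ker ∂_1 − rank ∂_2 = (12 − 5) − 6 = 1, and the invariant factors of ∂_2 are all 1, so H_1 = Z.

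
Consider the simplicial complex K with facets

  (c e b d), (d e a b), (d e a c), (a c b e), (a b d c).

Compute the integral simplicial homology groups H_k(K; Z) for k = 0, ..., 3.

K has 5 vertices, 10 edges, 10 triangles, 5 3-simplices.
rank ∂_0 = 0, rank ∂_1 = 4 ⇒ b_0 = 5 − 0 − 4 = 1; all invariant factors of ∂_1 are 1 so no torsion. So H_0 ≅ Z.
rank ∂_1 = 4, rank ∂_2 = 6 ⇒ b_1 = 10 − 4 − 6 = 0; all invariant factors of ∂_2 are 1 so no torsion. So H_1 ≅ 0.
rank ∂_2 = 6, rank ∂_3 = 4 ⇒ b_2 = 10 − 6 − 4 = 0; all invariant factors of ∂_3 are 1 so no torsion. So H_2 ≅ 0.
rank ∂_3 = 4, rank ∂_4 = 0 ⇒ b_3 = 5 − 4 − 0 = 1. So H_3 ≅ Z.

H_0 ≅ Z,  H_1 = 0,  H_2 = 0,  H_3 ≅ Z.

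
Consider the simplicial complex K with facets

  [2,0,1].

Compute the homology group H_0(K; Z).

H_0 ≅ Z.

Order the vertices as 0 < 1 < 2. Listing each simplex with vertices in this order, K has dimension 2 with simplices:

  0-simplices (3): [0], [1], [2]
  1-simplices (3): [0,1], [0,2], [1,2]
  2-simplices (1): [0,1,2]

so the chain groups are C_0 ≅ Z^3, C_1 ≅ Z^3, C_2 ≅ Z^1.

∂_1: C_1 → C_0 is given by ∂[p,q] = [q] − [p]. For instance
  ∂[1,2] = [2] − [1].
As a 3×3 matrix over Z this has rank 2, with invariant factors (1,1).

∂_2: C_2 → C_1 maps a triangle to the signed sum of its edges. For instance
  ∂[0,1,2] = [1,2] − [0,2] + [0,1].
The 3×1 boundary matrix has rank 1 and Smith normal form diag(1).

Now H_k = ker ∂_k / im ∂_{k+1}, so:

  H_0: rank C_0 − rank ∂_1 = 3 − 2 = 1, and the invariant factors of ∂_1 are all 1, so H_0 ≅ Z.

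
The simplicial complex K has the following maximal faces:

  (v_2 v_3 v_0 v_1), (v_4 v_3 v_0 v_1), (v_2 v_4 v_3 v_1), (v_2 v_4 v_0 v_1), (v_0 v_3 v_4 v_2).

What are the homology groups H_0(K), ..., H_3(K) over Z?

H_0 ≅ Z,  H_1 = 0,  H_2 = 0,  H_3 ≅ Z.

Order the vertices as v_0 < v_1 < v_2 < v_3 < v_4. Listing each simplex with vertices in this order, K has dimension 3 with simplices:

  0-simplices (5): [v_0], [v_1], [v_2], [v_3], [v_4]
  1-simplices (10): [v_0,v_1], [v_0,v_2], [v_0,v_3], [v_0,v_4], [v_1,v_2], [v_1,v_3], [v_1,v_4], [v_2,v_3], [v_2,v_4], [v_3,v_4]
  2-simplices (10): [v_0,v_1,v_2], [v_0,v_1,v_3], [v_0,v_1,v_4], [v_0,v_2,v_3], [v_0,v_2,v_4], [v_0,v_3,v_4], [v_1,v_2,v_3], [v_1,v_2,v_4], [v_1,v_3,v_4], [v_2,v_3,v_4]
  3-simplices (5): [v_0,v_1,v_2,v_3], [v_0,v_1,v_2,v_4], [v_0,v_1,v_3,v_4], [v_0,v_2,v_3,v_4], [v_1,v_2,v_3,v_4]

Hence C_0 ≅ Z^5, C_1 ≅ Z^10, C_2 ≅ Z^10, C_3 ≅ Z^5.

Boundary ∂_1: C_1 → C_0 sends each edge [p,q] (with p < q) to q − p. For instance
  ∂[v_0,v_3] = [v_3] − [v_0].
As a 5×10 matrix over Z this has rank 4, with invariant factors (1,1,1,1).

The boundary map ∂_2: C_2 → C_1 maps a triangle to the signed sum of its edges. For instance
  ∂[v_1,v_3,v_4] = [v_3,v_4] − [v_1,v_4] + [v_1,v_3],
  ∂[v_0,v_2,v_3] = [v_2,v_3] − [v_0,v_3] + [v_0,v_2].
The 10×10 boundary matrix has rank 6 and Smith normal form diag(1,1,1,1,1,1).

Boundary ∂_3: C_3 → C_2 sends each 3-simplex σ to the alternating sum Σ_i (−1)^i (σ with its i-th vertex removed). For instance
  ∂[v_0,v_1,v_3,v_4] = [v_1,v_3,v_4] − [v_0,v_3,v_4] + [v_0,v_1,v_4] − [v_0,v_1,v_3],
  ∂[v_1,v_2,v_3,v_4] = [v_2,v_3,v_4] − [v_1,v_3,v_4] + [v_1,v_2,v_4] − [v_1,v_2,v_3].
The resulting 10×5 matrix has rank 4, and its Smith normal form has invariant factors (1,1,1,1).

Now H_k = ker ∂_k / im ∂_{k+1}, so:

  H_0: rank C_0 − rank ∂_1 = 5 − 4 = 1, and the invariant factors of ∂_1 are all 1, so H_0 = Z.
  H_1: rank ker ∂_1 − rank ∂_2 = (10 − 4) − 6 = 0, and the invariant factors of ∂_2 are all 1, so H_1 = 0.
  H_2: rank ker ∂_2 − rank ∂_3 = (10 − 6) − 4 = 0, and the invariant factors of ∂_3 are all 1, so H_2 = 0.
  H_3: rank ker ∂_3 − rank ∂_4 = (5 − 4) − 0 = 1, and there is no ∂_4, so H_3 = Z.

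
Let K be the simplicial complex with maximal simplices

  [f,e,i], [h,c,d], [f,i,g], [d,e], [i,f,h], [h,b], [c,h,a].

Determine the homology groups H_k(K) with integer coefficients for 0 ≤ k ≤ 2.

Fix the vertex order a < b < c < d < e < f < g < h < i and write every simplex with vertices in increasing order. Then dim K = 2 and the simplices of K are:

  0-simplices (9): a, b, c, d, e, f, g, h, i
  1-simplices (14): ac, ah, bh, cd, ch, de, dh, ef, ei, fg, fh, fi, gi, hi
  2-simplices (5): ach, cdh, efi, fgi, fhi

so the chain groups are C_0 ≅ Z^9, C_1 ≅ Z^14, C_2 ≅ Z^5.

Boundary ∂_1: C_1 → C_0 sends each edge [p,q] (with p < q) to q − p. For instance
  ∂de = e − d.
This gives a 9×14 integer matrix of rank 8; reducing to Smith normal form yields diagonal entries (1,1,1,1,1,1,1,1).

Boundary ∂_2: C_2 → C_1 maps a triangle to the signed sum of its edges. For instance
  ∂cdh = dh − ch + cd,
  ∂ach = ch − ah + ac.
As a 14×5 matrix over Z this has rank 5, with invariant factors (1,1,1,1,1).

From H_k ≅ ker(∂_k) / im(∂_{k+1}) we obtain:

  H_0: rank C_0 − rank ∂_1 = 9 − 8 = 1, and the invariant factors of ∂_1 are all 1, so H_0 ≅ Z.
  H_1: rank ker ∂_1 − rank ∂_2 = (14 − 8) − 5 = 1, and the invariant factors of ∂_2 are all 1, so H_1 ≅ Z.
  H_2: rank ker ∂_2 − rank ∂_3 = (5 − 5) − 0 = 0, and there is no ∂_3, so H_2 ≅ 0.

As a check, the Euler characteristic is 9 − 14 + 5 = 0, which agrees with 1 − 1 + 0 = 0.

H_0 ≅ Z,  H_1 ≅ Z,  H_2 = 0.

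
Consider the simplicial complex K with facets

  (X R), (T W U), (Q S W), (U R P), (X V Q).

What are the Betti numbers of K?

b_0 = 1, b_1 = 1, b_2 = 0.

Fix the vertex order P < Q < R < S < T < U < V < W < X and write every simplex with vertices in increasing order. Then dim K = 2 and the simplices of K are:

  0-simplices (9): P, Q, R, S, T, U, V, W, X
  1-simplices (13): PR, PU, QS, QV, QW, QX, RU, RX, SW, TU, TW, UW, VX
  2-simplices (4): PRU, QSW, QVX, TUW

Hence C_0 ≅ Z^9, C_1 ≅ Z^13, C_2 ≅ Z^4.

The boundary map ∂_1: C_1 → C_0 sends each edge [p,q] (with p < q) to q − p.
As a 9×13 matrix over Z this has rank 8, with invariant factors (1,1,1,1,1,1,1,1).

The boundary map ∂_2: C_2 → C_1 sends each 2-simplex [p,q,r] to [q,r] − [p,r] + [p,q]. For instance
  ∂QSW = SW − QW + QS,
  ∂TUW = UW − TW + TU.
The 13×4 boundary matrix has rank 4 and Smith normal form diag(1,1,1,1).

From H_k ≅ ker(∂_k) / im(∂_{k+1}) we obtain:

  H_0: rank C_0 − rank ∂_1 = 9 − 8 = 1, and the invariant factors of ∂_1 are all 1, so H_0 = Z.
  H_1: rank ker ∂_1 − rank ∂_2 = (13 − 8) − 4 = 1, and the invariant factors of ∂_2 are all 1, so H_1 = Z.
  H_2: rank ker ∂_2 − rank ∂_3 = (4 − 4) − 0 = 0, and there is no ∂_3, so H_2 = 0.

Hence the Betti numbers are b_0 = 1, b_1 = 1, b_2 = 0.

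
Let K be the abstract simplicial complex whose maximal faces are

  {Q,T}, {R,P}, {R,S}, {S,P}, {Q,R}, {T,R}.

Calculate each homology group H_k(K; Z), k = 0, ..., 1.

H_0 = Z,  H_1 = Z^2.

We work with the vertex ordering P < Q < R < S < T. The simplices of K, each written with vertices in increasing order, are:

  0-simplices (5): P, Q, R, S, T
  1-simplices (6): PR, PS, QR, QT, RS, RT

so the chain groups are C_0 ≅ Z^5, C_1 ≅ Z^6.

Boundary ∂_1: C_1 → C_0 sends each edge [p,q] (with p < q) to q − p. For instance
  ∂QT = T − Q.
The resulting 5×6 matrix has rank 4, and its Smith normal form has invariant factors (1,1,1,1).

Now H_k = ker ∂_k / im ∂_{k+1}, so:

  H_0: rank C_0 − rank ∂_1 = 5 − 4 = 1, and the invariant factors of ∂_1 are all 1, so H_0 ≅ Z.
  H_1: rank ker ∂_1 − rank ∂_2 = (6 − 4) − 0 = 2, and there is no ∂_2, so H_1 ≅ Z^2.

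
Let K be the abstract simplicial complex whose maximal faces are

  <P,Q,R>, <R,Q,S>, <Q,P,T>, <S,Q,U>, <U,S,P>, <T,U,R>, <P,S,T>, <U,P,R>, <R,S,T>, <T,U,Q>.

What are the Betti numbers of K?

b_0 = 1, b_1 = 0, b_2 = 0.

Take the total order P < Q < R < S < T < U on the vertex set. Then K (dimension 2) consists of the simplices:

  0-simplices (6): P, Q, R, S, T, U
  1-simplices (15): PQ, PR, PS, PT, PU, QR, QS, QT, QU, RS, RT, RU, ST, SU, TU
  2-simplices (10): PQR, PQT, PRU, PST, PSU, QRS, QSU, QTU, RST, RTU

giving chain groups C_0 ≅ Z^6, C_1 ≅ Z^15, C_2 ≅ Z^10.

Boundary ∂_1: C_1 → C_0 maps an edge to its endpoints' difference, ∂[p,q] = q − p.
As a 6×15 matrix over Z this has rank 5, with invariant factors (1,1,1,1,1).

Boundary ∂_2: C_2 → C_1 acts by ∂[p,q,r] = [q,r] − [p,r] + [p,q]. For instance
  ∂QRS = RS − QS + QR,
  ∂QSU = SU − QU + QS.
As a 15×10 matrix over Z this has rank 10, with invariant factors (1,1,1,1,1,1,1,1,1,2).

Reading off H_k = ker ∂_k / im ∂_{k+1}:

  H_0: rank C_0 − rank ∂_1 = 6 − 5 = 1, and the invariant factors of ∂_1 are all 1, so H_0 ≅ Z.
  H_1: rank ker ∂_1 − rank ∂_2 = (15 − 5) − 10 = 0, and ∂_2 has invariant factor 2 > 1, so H_1 ≅ Z/2.
  H_2: rank ker ∂_2 − rank ∂_3 = (10 − 10) − 0 = 0, and there is no ∂_3, so H_2 ≅ 0.

As a check, the Euler characteristic is 6 − 15 + 10 = 1, which agrees with 1 − 0 + 0 = 1.
(K is a triangulation of the real projective plane RP^2.)

Hence the Betti numbers are b_0 = 1, b_1 = 0, b_2 = 0.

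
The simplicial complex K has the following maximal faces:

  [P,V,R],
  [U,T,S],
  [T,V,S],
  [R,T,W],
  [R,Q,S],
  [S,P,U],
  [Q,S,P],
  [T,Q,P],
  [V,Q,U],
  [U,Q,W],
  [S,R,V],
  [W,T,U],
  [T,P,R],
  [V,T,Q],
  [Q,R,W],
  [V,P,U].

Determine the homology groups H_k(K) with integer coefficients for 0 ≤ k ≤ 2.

H_0 ≅ Z,  H_1 ≅ Z^2,  H_2 ≅ Z.

We work with the vertex ordering P < Q < R < S < T < U < V < W. The simplices of K, each written with vertices in increasing order, are:

  0-simplices (8): P, Q, R, S, T, U, V, W
  1-simplices (24): PQ, PR, PS, PT, PU, PV, QR, QS, QT, QU, QV, QW, RS, RT, RV, RW, ST, SU, SV, TU, TV, TW, UV, UW
  2-simplices (16): PQS, PQT, PRT, PRV, PSU, PUV, QRS, QRW, QTV, QUV, QUW, RSV, RTW, STU, STV, TUW

giving chain groups C_0 ≅ Z^8, C_1 ≅ Z^24, C_2 ≅ Z^16.

∂_1: C_1 → C_0 sends each edge [p,q] (with p < q) to q − p.
The resulting 8×24 matrix has rank 7, and its Smith normal form has invariant factors (1,1,1,1,1,1,1).

Boundary ∂_2: C_2 → C_1 acts by ∂[p,q,r] = [q,r] − [p,r] + [p,q]. For instance
  ∂QUV = UV − QV + QU,
  ∂QRS = RS − QS + QR.
The resulting 24×16 matrix has rank 15, and its Smith normal form has invariant factors (1,1,1,1,1,1,1,1,1,1,1,1,1,1,1).

Now H_k = ker ∂_k / im ∂_{k+1}, so:

  H_0: rank C_0 − rank ∂_1 = 8 − 7 = 1, and the invariant factors of ∂_1 are all 1, so H_0 = Z.
  H_1: rank ker ∂_1 − rank ∂_2 = (24 − 7) − 15 = 2, and the invariant factors of ∂_2 are all 1, so H_1 = Z^2.
  H_2: rank ker ∂_2 − rank ∂_3 = (16 − 15) − 0 = 1, and there is no ∂_3, so H_2 = Z.

(K is a triangulation of the torus T^2.)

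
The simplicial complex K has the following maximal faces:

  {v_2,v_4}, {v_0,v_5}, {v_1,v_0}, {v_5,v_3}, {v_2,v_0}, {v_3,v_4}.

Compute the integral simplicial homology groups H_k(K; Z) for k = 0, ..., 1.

H_0 = Z,  H_1 = Z.

We work with the vertex ordering v_0 < v_1 < v_2 < v_3 < v_4 < v_5. The simplices of K, each written with vertices in increasing order, are:

  0-simplices (6): [v_0], [v_1], [v_2], [v_3], [v_4], [v_5]
  1-simplices (6): [v_0,v_1], [v_0,v_2], [v_0,v_5], [v_2,v_4], [v_3,v_4], [v_3,v_5]

Hence C_0 ≅ Z^6, C_1 ≅ Z^6.

Boundary ∂_1: C_1 → C_0 maps an edge to its endpoints' difference, ∂[p,q] = q − p.
The 6×6 boundary matrix has rank 5 and Smith normal form diag(1,1,1,1,1).

Computing H_k = (kernel of ∂_k) / (image of ∂_{k+1}):

  H_0: rank C_0 − rank ∂_1 = 6 − 5 = 1, and the invariant factors of ∂_1 are all 1, so H_0 ≅ Z.
  H_1: rank ker ∂_1 − rank ∂_2 = (6 − 5) − 0 = 1, and there is no ∂_2, so H_1 ≅ Z.

As a check, the Euler characteristic is 6 − 6 = 0, which agrees with 1 − 1 = 0.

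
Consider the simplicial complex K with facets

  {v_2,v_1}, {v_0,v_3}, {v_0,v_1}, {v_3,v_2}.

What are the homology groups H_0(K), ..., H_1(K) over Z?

H_0 ≅ Z,  H_1 ≅ Z.

Fix the vertex order v_0 < v_1 < v_2 < v_3 and write every simplex with vertices in increasing order. Then dim K = 1 and the simplices of K are:

  0-simplices (4): [v_0], [v_1], [v_2], [v_3]
  1-simplices (4): [v_0,v_1], [v_0,v_3], [v_1,v_2], [v_2,v_3]

Hence C_0 ≅ Z^4, C_1 ≅ Z^4.

Boundary ∂_1: C_1 → C_0 sends each edge [p,q] (with p < q) to q − p. For instance
  ∂[v_1,v_2] = [v_2] − [v_1].
As a 4×4 matrix over Z this has rank 3, with invariant factors (1,1,1).

Now H_k = ker ∂_k / im ∂_{k+1}, so:

  H_0: rank C_0 − rank ∂_1 = 4 − 3 = 1, and the invariant factors of ∂_1 are all 1, so H_0 = Z.
  H_1: rank ker ∂_1 − rank ∂_2 = (4 − 3) − 0 = 1, and there is no ∂_2, so H_1 = Z.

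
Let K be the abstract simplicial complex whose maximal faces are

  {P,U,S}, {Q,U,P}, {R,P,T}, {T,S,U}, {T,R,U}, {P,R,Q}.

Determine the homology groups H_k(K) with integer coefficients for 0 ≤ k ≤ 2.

Fix the vertex order P < Q < R < S < T < U and write every simplex with vertices in increasing order. Then dim K = 2 and the simplices of K are:

  0-simplices (6): P, Q, R, S, T, U
  1-simplices (12): PQ, PR, PS, PT, PU, QR, QU, RT, RU, ST, SU, TU
  2-simplices (6): PQR, PQU, PRT, PSU, RTU, STU

giving chain groups C_0 ≅ Z^6, C_1 ≅ Z^12, C_2 ≅ Z^6.

Boundary ∂_1: C_1 → C_0 is given by ∂[p,q] = [q] − [p].
As a 6×12 matrix over Z this has rank 5, with invariant factors (1,1,1,1,1).

∂_2: C_2 → C_1 acts by ∂[p,q,r] = [q,r] − [p,r] + [p,q]. For instance
  ∂PQR = QR − PR + PQ,
  ∂PQU = QU − PU + PQ.
This gives a 12×6 integer matrix of rank 6; reducing to Smith normal form yields diagonal entries (1,1,1,1,1,1).

Computing H_k = (kernel of ∂_k) / (image of ∂_{k+1}):

  H_0: rank C_0 − rank ∂_1 = 6 − 5 = 1, and the invariant factors of ∂_1 are all 1, so H_0 = Z.
  H_1: rank ker ∂_1 − rank ∂_2 = (12 − 5) − 6 = 1, and the invariant factors of ∂_2 are all 1, so H_1 = Z.
  H_2: rank ker ∂_2 − rank ∂_3 = (6 − 6) − 0 = 0, and there is no ∂_3, so H_2 = 0.

As a check, the Euler characteristic is 6 − 12 + 6 = 0, which agrees with 1 − 1 + 0 = 0.

H_0 = Z,  H_1 = Z,  H_2 = 0.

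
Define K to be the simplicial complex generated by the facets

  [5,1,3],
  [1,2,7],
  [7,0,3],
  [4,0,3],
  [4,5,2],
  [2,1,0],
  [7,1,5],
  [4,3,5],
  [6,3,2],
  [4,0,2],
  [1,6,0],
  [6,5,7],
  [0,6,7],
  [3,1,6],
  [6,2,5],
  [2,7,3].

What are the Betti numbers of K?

b_0 = 1, b_1 = 2, b_2 = 1.

Order the vertices as 0 < 1 < 2 < 3 < 4 < 5 < 6 < 7. Listing each simplex with vertices in this order, K has dimension 2 with simplices:

  0-simplices (8): [0], [1], [2], [3], [4], [5], [6], [7]
  1-simplices (24): (24 of them)
  2-simplices (16): [0,1,2], [0,1,6], [0,2,4], [0,3,4], [0,3,7], [0,6,7], [1,2,7], [1,3,5], [1,3,6], [1,5,7], [2,3,6], [2,3,7], [2,4,5], [2,5,6], [3,4,5], [5,6,7]

Hence C_0 ≅ Z^8, C_1 ≅ Z^24, C_2 ≅ Z^16.

Boundary ∂_1: C_1 → C_0 maps an edge to its endpoints' difference, ∂[p,q] = q − p. For instance
  ∂[1,2] = [2] − [1].
The 8×24 boundary matrix has rank 7 and Smith normal form diag(1,1,1,1,1,1,1).

∂_2: C_2 → C_1 acts by ∂[p,q,r] = [q,r] − [p,r] + [p,q]. For instance
  ∂[2,5,6] = [5,6] − [2,6] + [2,5],
  ∂[5,6,7] = [6,7] − [5,7] + [5,6].
As a 24×16 matrix over Z this has rank 15, with invariant factors (1,1,1,1,1,1,1,1,1,1,1,1,1,1,1).

Now H_k = ker ∂_k / im ∂_{k+1}, so:

  H_0: rank C_0 − rank ∂_1 = 8 − 7 = 1, and the invariant factors of ∂_1 are all 1, so H_0 = Z.
  H_1: rank ker ∂_1 − rank ∂_2 = (24 − 7) − 15 = 2, and the invariant factors of ∂_2 are all 1, so H_1 = Z^2.
  H_2: rank ker ∂_2 − rank ∂_3 = (16 − 15) − 0 = 1, and there is no ∂_3, so H_2 = Z.

Hence the Betti numbers are b_0 = 1, b_1 = 2, b_2 = 1.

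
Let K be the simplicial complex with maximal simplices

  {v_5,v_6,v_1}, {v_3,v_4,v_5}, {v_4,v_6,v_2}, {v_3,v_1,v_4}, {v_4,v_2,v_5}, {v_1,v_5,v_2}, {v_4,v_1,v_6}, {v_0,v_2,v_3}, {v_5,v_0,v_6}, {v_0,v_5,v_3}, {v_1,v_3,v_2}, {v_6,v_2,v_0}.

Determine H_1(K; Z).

We work with the vertex ordering v_0 < v_1 < v_2 < v_3 < v_4 < v_5 < v_6. The simplices of K, each written with vertices in increasing order, are:

  0-simplices (7): [v_0], [v_1], [v_2], [v_3], [v_4], [v_5], [v_6]
  1-simplices (18): (18 of them)
  2-simplices (12): (12 of them)

giving chain groups C_0 ≅ Z^7, C_1 ≅ Z^18, C_2 ≅ Z^12.

∂_1: C_1 → C_0 is given by ∂[p,q] = [q] − [p].
The 7×18 boundary matrix has rank 6 and Smith normal form diag(1,1,1,1,1,1).

∂_2: C_2 → C_1 sends each 2-simplex [p,q,r] to [q,r] − [p,r] + [p,q]. For instance
  ∂[v_1,v_3,v_4] = [v_3,v_4] − [v_1,v_4] + [v_1,v_3],
  ∂[v_0,v_2,v_3] = [v_2,v_3] − [v_0,v_3] + [v_0,v_2].
As a 18×12 matrix over Z this has rank 12, with invariant factors (1,1,1,1,1,1,1,1,1,1,1,2).

Reading off H_k = ker ∂_k / im ∂_{k+1}:

  H_1: rank ker ∂_1 − rank ∂_2 = (18 − 6) − 12 = 0, and ∂_2 has invariant factor 2 > 1, so H_1 ≅ Z/2.

H_1 = Z/2.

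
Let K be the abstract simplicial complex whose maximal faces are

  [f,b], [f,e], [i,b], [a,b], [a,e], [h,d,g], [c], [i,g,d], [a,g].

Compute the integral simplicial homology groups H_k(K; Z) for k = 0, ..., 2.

Take the total order a < b < c < d < e < f < g < h < i on the vertex set. Then K (dimension 2) consists of the simplices:

  0-simplices (9): a, b, c, d, e, f, g, h, i
  1-simplices (11): ab, ae, ag, bf, bi, dg, dh, di, ef, gh, gi
  2-simplices (2): dgh, dgi

so the chain groups are C_0 ≅ Z^9, C_1 ≅ Z^11, C_2 ≅ Z^2.

∂_1: C_1 → C_0 maps an edge to its endpoints' difference, ∂[p,q] = q − p. For instance
  ∂gh = h − g.
The 9×11 boundary matrix has rank 7 and Smith normal form diag(1,1,1,1,1,1,1).

∂_2: C_2 → C_1 sends each 2-simplex [p,q,r] to [q,r] − [p,r] + [p,q]. For instance
  ∂dgi = gi − di + dg,
  ∂dgh = gh − dh + dg.
The 11×2 boundary matrix has rank 2 and Smith normal form diag(1,1).

Reading off H_k = ker ∂_k / im ∂_{k+1}:

  H_0: rank C_0 − rank ∂_1 = 9 − 7 = 2, and the invariant factors of ∂_1 are all 1, so H_0 = Z^2.
  H_1: rank ker ∂_1 − rank ∂_2 = (11 − 7) − 2 = 2, and the invariant factors of ∂_2 are all 1, so H_1 = Z^2.
  H_2: rank ker ∂_2 − rank ∂_3 = (2 − 2) − 0 = 0, and there is no ∂_3, so H_2 = 0.

H_0 = Z^2,  H_1 = Z^2,  H_2 = 0.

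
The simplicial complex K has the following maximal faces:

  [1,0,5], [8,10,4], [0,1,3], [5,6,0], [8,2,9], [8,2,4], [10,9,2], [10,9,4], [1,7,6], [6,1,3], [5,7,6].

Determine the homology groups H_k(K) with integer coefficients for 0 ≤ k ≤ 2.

Fix the vertex order 0 < 1 < 2 < 3 < 4 < 5 < 6 < 7 < 8 < 9 < 10 and write every simplex with vertices in increasing order. Then dim K = 2 and the simplices of K are:

  0-simplices (11): [0], [1], [2], [3], [4], [5], [6], [7], [8], [9], [10]
  1-simplices (22): [0,1], [0,3], [0,5], [0,6], [1,3], [1,5], [1,6], [1,7], [2,4], [2,8], [2,9], [2,10], [3,6], [4,8], [4,9], [4,10], [5,6], [5,7], [6,7], [8,9], [8,10], [9,10]
  2-simplices (11): [0,1,3], [0,1,5], [0,5,6], [1,3,6], [1,6,7], [2,4,8], [2,8,9], [2,9,10], [4,8,10], [4,9,10], [5,6,7]

so the chain groups are C_0 ≅ Z^11, C_1 ≅ Z^22, C_2 ≅ Z^11.

Boundary ∂_1: C_1 → C_0 maps an edge to its endpoints' difference, ∂[p,q] = q − p. For instance
  ∂[4,8] = [8] − [4].
This gives a 11×22 integer matrix of rank 9; reducing to Smith normal form yields diagonal entries (1,1,1,1,1,1,1,1,1).

∂_2: C_2 → C_1 sends each 2-simplex [p,q,r] to [q,r] − [p,r] + [p,q]. For instance
  ∂[5,6,7] = [6,7] − [5,7] + [5,6],
  ∂[1,6,7] = [6,7] − [1,7] + [1,6].
The 22×11 boundary matrix has rank 11 and Smith normal form diag(1,1,1,1,1,1,1,1,1,1,1).

Reading off H_k = ker ∂_k / im ∂_{k+1}:

  H_0: rank C_0 − rank ∂_1 = 11 − 9 = 2, and the invariant factors of ∂_1 are all 1, so H_0 = Z^2.
  H_1: rank ker ∂_1 − rank ∂_2 = (22 − 9) − 11 = 2, and the invariant factors of ∂_2 are all 1, so H_1 = Z^2.
  H_2: rank ker ∂_2 − rank ∂_3 = (11 − 11) − 0 = 0, and there is no ∂_3, so H_2 = 0.

H_0 = Z^2,  H_1 = Z^2,  H_2 = 0.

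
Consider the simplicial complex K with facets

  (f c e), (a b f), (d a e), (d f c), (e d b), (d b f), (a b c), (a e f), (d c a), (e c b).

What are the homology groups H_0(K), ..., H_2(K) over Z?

Fix the vertex order a < b < c < d < e < f and write every simplex with vertices in increasing order. Then dim K = 2 and the simplices of K are:

  0-simplices (6): a, b, c, d, e, f
  1-simplices (15): ab, ac, ad, ae, af, bc, bd, be, bf, cd, ce, cf, de, df, ef
  2-simplices (10): abc, abf, acd, ade, aef, bce, bde, bdf, cdf, cef

giving chain groups C_0 ≅ Z^6, C_1 ≅ Z^15, C_2 ≅ Z^10.

Boundary ∂_1: C_1 → C_0 maps an edge to its endpoints' difference, ∂[p,q] = q − p.
The resulting 6×15 matrix has rank 5, and its Smith normal form has invariant factors (1,1,1,1,1).

∂_2: C_2 → C_1 maps a triangle to the signed sum of its edges. For instance
  ∂bce = ce − be + bc,
  ∂abf = bf − af + ab.
This gives a 15×10 integer matrix of rank 10; reducing to Smith normal form yields diagonal entries (1,1,1,1,1,1,1,1,1,2).

Reading off H_k = ker ∂_k / im ∂_{k+1}:

  H_0: rank C_0 − rank ∂_1 = 6 − 5 = 1, and the invariant factors of ∂_1 are all 1, so H_0 = Z.
  H_1: rank ker ∂_1 − rank ∂_2 = (15 − 5) − 10 = 0, and ∂_2 has invariant factor 2 > 1, so H_1 = Z/2.
  H_2: rank ker ∂_2 − rank ∂_3 = (10 − 10) − 0 = 0, and there is no ∂_3, so H_2 = 0.

As a check, the Euler characteristic is 6 − 15 + 10 = 1, which agrees with 1 − 0 + 0 = 1.

H_0 ≅ Z,  H_1 ≅ Z/2,  H_2 = 0.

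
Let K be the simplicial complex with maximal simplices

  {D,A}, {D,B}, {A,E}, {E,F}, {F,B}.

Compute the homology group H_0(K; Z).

H_0 = Z.

K has 5 vertices, 5 edges.
rank ∂_0 = 0, rank ∂_1 = 4 ⇒ b_0 = 5 − 0 − 4 = 1; all invariant factors of ∂_1 are 1 so no torsion. So H_0 ≅ Z.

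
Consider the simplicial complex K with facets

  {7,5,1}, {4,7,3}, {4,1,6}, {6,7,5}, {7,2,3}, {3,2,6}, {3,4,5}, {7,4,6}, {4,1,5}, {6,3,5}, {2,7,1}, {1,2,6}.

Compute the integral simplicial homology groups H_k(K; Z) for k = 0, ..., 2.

H_0 ≅ Z,  H_1 ≅ Z/2,  H_2 = 0.

Take the total order 1 < 2 < 3 < 4 < 5 < 6 < 7 on the vertex set. Then K (dimension 2) consists of the simplices:

  0-simplices (7): [1], [2], [3], [4], [5], [6], [7]
  1-simplices (18): [1,2], [1,4], [1,5], [1,6], [1,7], [2,3], [2,6], [2,7], [3,4], [3,5], [3,6], [3,7], [4,5], [4,6], [4,7], [5,6], [5,7], [6,7]
  2-simplices (12): [1,2,6], [1,2,7], [1,4,5], [1,4,6], [1,5,7], [2,3,6], [2,3,7], [3,4,5], [3,4,7], [3,5,6], [4,6,7], [5,6,7]

so the chain groups are C_0 ≅ Z^7, C_1 ≅ Z^18, C_2 ≅ Z^12.

∂_1: C_1 → C_0 sends each edge [p,q] (with p < q) to q − p. For instance
  ∂[1,7] = [7] − [1].
The 7×18 boundary matrix has rank 6 and Smith normal form diag(1,1,1,1,1,1).

The boundary map ∂_2: C_2 → C_1 sends each 2-simplex [p,q,r] to [q,r] − [p,r] + [p,q]. For instance
  ∂[1,4,5] = [4,5] − [1,5] + [1,4],
  ∂[2,3,7] = [3,7] − [2,7] + [2,3].
The 18×12 boundary matrix has rank 12 and Smith normal form diag(1,1,1,1,1,1,1,1,1,1,1,2).

Now H_k = ker ∂_k / im ∂_{k+1}, so:

  H_0: rank C_0 − rank ∂_1 = 7 − 6 = 1, and the invariant factors of ∂_1 are all 1, so H_0 = Z.
  H_1: rank ker ∂_1 − rank ∂_2 = (18 − 6) − 12 = 0, and ∂_2 has invariant factor 2 > 1, so H_1 = Z/2.
  H_2: rank ker ∂_2 − rank ∂_3 = (12 − 12) − 0 = 0, and there is no ∂_3, so H_2 = 0.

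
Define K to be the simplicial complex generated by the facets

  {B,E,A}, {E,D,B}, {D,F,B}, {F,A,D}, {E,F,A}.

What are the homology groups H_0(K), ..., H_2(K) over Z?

H_0 = Z,  H_1 = Z,  H_2 = 0.

Order the vertices as A < B < D < E < F. Listing each simplex with vertices in this order, K has dimension 2 with simplices:

  0-simplices (5): A, B, D, E, F
  1-simplices (10): AB, AD, AE, AF, BD, BE, BF, DE, DF, EF
  2-simplices (5): ABE, ADF, AEF, BDE, BDF

so the chain groups are C_0 ≅ Z^5, C_1 ≅ Z^10, C_2 ≅ Z^5.

∂_1: C_1 → C_0 sends each edge [p,q] (with p < q) to q − p.
The resulting 5×10 matrix has rank 4, and its Smith normal form has invariant factors (1,1,1,1).

Boundary ∂_2: C_2 → C_1 sends each 2-simplex [p,q,r] to [q,r] − [p,r] + [p,q]. For instance
  ∂ADF = DF − AF + AD,
  ∂AEF = EF − AF + AE.
The 10×5 boundary matrix has rank 5 and Smith normal form diag(1,1,1,1,1).

Computing H_k = (kernel of ∂_k) / (image of ∂_{k+1}):

  H_0: rank C_0 − rank ∂_1 = 5 − 4 = 1, and the invariant factors of ∂_1 are all 1, so H_0 = Z.
  H_1: rank ker ∂_1 − rank ∂_2 = (10 − 4) − 5 = 1, and the invariant factors of ∂_2 are all 1, so H_1 = Z.
  H_2: rank ker ∂_2 − rank ∂_3 = (5 − 5) − 0 = 0, and there is no ∂_3, so H_2 = 0.

(K is a triangulation of the Möbius band.)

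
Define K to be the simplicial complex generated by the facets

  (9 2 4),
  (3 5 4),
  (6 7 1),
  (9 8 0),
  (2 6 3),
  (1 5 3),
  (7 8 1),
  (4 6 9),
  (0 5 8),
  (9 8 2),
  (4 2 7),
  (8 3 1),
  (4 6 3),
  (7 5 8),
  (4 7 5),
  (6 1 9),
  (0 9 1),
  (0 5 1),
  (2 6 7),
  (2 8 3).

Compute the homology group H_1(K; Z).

H_1 ≅ Z ⊕ Z/2.

Order the vertices as 0 < 1 < 2 < 3 < 4 < 5 < 6 < 7 < 8 < 9. Listing each simplex with vertices in this order, K has dimension 2 with simplices:

  0-simplices (10): [0], [1], [2], [3], [4], [5], [6], [7], [8], [9]
  1-simplices (30): (30 of them)
  2-simplices (20): (20 of them)

giving chain groups C_0 ≅ Z^10, C_1 ≅ Z^30, C_2 ≅ Z^20.

∂_1: C_1 → C_0 sends each edge [p,q] (with p < q) to q − p. For instance
  ∂[1,3] = [3] − [1].
The resulting 10×30 matrix has rank 9, and its Smith normal form has invariant factors (1,1,1,1,1,1,1,1,1).

Boundary ∂_2: C_2 → C_1 sends each 2-simplex [p,q,r] to [q,r] − [p,r] + [p,q]. For instance
  ∂[0,8,9] = [8,9] − [0,9] + [0,8],
  ∂[0,5,8] = [5,8] − [0,8] + [0,5].
The 30×20 boundary matrix has rank 20 and Smith normal form diag(1,1,1,1,1,1,1,1,1,1,1,1,1,1,1,1,1,1,1,2).

Reading off H_k = ker ∂_k / im ∂_{k+1}:

  H_1: rank ker ∂_1 − rank ∂_2 = (30 − 9) − 20 = 1, and ∂_2 has invariant factor 2 > 1, so H_1 ≅ Z ⊕ Z/2.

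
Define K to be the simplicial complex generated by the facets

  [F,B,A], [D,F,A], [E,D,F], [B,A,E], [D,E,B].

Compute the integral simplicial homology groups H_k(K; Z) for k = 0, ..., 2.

We work with the vertex ordering A < B < D < E < F. The simplices of K, each written with vertices in increasing order, are:

  0-simplices (5): A, B, D, E, F
  1-simplices (10): AB, AD, AE, AF, BD, BE, BF, DE, DF, EF
  2-simplices (5): ABE, ABF, ADF, BDE, DEF

so the chain groups are C_0 ≅ Z^5, C_1 ≅ Z^10, C_2 ≅ Z^5.

The boundary map ∂_1: C_1 → C_0 sends each edge [p,q] (with p < q) to q − p. For instance
  ∂AB = B − A.
This gives a 5×10 integer matrix of rank 4; reducing to Smith normal form yields diagonal entries (1,1,1,1).

The boundary map ∂_2: C_2 → C_1 maps a triangle to the signed sum of its edges. For instance
  ∂DEF = EF − DF + DE,
  ∂ABE = BE − AE + AB.
The resulting 10×5 matrix has rank 5, and its Smith normal form has invariant factors (1,1,1,1,1).

From H_k ≅ ker(∂_k) / im(∂_{k+1}) we obtain:

  H_0: rank C_0 − rank ∂_1 = 5 − 4 = 1, and the invariant factors of ∂_1 are all 1, so H_0 ≅ Z.
  H_1: rank ker ∂_1 − rank ∂_2 = (10 − 4) − 5 = 1, and the invariant factors of ∂_2 are all 1, so H_1 ≅ Z.
  H_2: rank ker ∂_2 − rank ∂_3 = (5 − 5) − 0 = 0, and there is no ∂_3, so H_2 ≅ 0.

H_0 = Z,  H_1 = Z,  H_2 = 0.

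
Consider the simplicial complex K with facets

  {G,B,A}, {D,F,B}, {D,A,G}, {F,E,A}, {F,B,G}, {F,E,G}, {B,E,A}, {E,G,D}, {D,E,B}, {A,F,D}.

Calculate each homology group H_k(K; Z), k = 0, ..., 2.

H_0 = Z,  H_1 = Z_2,  H_2 = 0.

We work with the vertex ordering A < B < D < E < F < G. The simplices of K, each written with vertices in increasing order, are:

  0-simplices (6): A, B, D, E, F, G
  1-simplices (15): AB, AD, AE, AF, AG, BD, BE, BF, BG, DE, DF, DG, EF, EG, FG
  2-simplices (10): ABE, ABG, ADF, ADG, AEF, BDE, BDF, BFG, DEG, EFG

Hence C_0 ≅ Z^6, C_1 ≅ Z^15, C_2 ≅ Z^10.

∂_1: C_1 → C_0 maps an edge to its endpoints' difference, ∂[p,q] = q − p.
The 6×15 boundary matrix has rank 5 and Smith normal form diag(1,1,1,1,1).

Boundary ∂_2: C_2 → C_1 acts by ∂[p,q,r] = [q,r] − [p,r] + [p,q]. For instance
  ∂ADG = DG − AG + AD,
  ∂BDE = DE − BE + BD.
The 15×10 boundary matrix has rank 10 and Smith normal form diag(1,1,1,1,1,1,1,1,1,2).

Computing H_k = (kernel of ∂_k) / (image of ∂_{k+1}):

  H_0: rank C_0 − rank ∂_1 = 6 − 5 = 1, and the invariant factors of ∂_1 are all 1, so H_0 = Z.
  H_1: rank ker ∂_1 − rank ∂_2 = (15 − 5) − 10 = 0, and ∂_2 has invariant factor 2 > 1, so H_1 = Z_2.
  H_2: rank ker ∂_2 − rank ∂_3 = (10 − 10) − 0 = 0, and there is no ∂_3, so H_2 = 0.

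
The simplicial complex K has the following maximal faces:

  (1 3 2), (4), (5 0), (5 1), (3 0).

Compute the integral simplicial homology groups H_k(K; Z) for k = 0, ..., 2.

Order the vertices as 0 < 1 < 2 < 3 < 4 < 5. Listing each simplex with vertices in this order, K has dimension 2 with simplices:

  0-simplices (6): [0], [1], [2], [3], [4], [5]
  1-simplices (6): [0,3], [0,5], [1,2], [1,3], [1,5], [2,3]
  2-simplices (1): [1,2,3]

so the chain groups are C_0 ≅ Z^6, C_1 ≅ Z^6, C_2 ≅ Z^1.

The boundary map ∂_1: C_1 → C_0 maps an edge to its endpoints' difference, ∂[p,q] = q − p.
The resulting 6×6 matrix has rank 4, and its Smith normal form has invariant factors (1,1,1,1).

The boundary map ∂_2: C_2 → C_1 acts by ∂[p,q,r] = [q,r] − [p,r] + [p,q]. For instance
  ∂[1,2,3] = [2,3] − [1,3] + [1,2].
The 6×1 boundary matrix has rank 1 and Smith normal form diag(1).

Computing H_k = (kernel of ∂_k) / (image of ∂_{k+1}):

  H_0: rank C_0 − rank ∂_1 = 6 − 4 = 2, and the invariant factors of ∂_1 are all 1, so H_0 = Z^2.
  H_1: rank ker ∂_1 − rank ∂_2 = (6 − 4) − 1 = 1, and the invariant factors of ∂_2 are all 1, so H_1 = Z.
  H_2: rank ker ∂_2 − rank ∂_3 = (1 − 1) − 0 = 0, and there is no ∂_3, so H_2 = 0.

H_0 ≅ Z^2,  H_1 ≅ Z,  H_2 = 0.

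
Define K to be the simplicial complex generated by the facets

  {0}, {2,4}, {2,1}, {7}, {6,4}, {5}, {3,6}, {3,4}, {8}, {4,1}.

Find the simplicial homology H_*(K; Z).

Take the total order 0 < 1 < 2 < 3 < 4 < 5 < 6 < 7 < 8 on the vertex set. Then K (dimension 1) consists of the simplices:

  0-simplices (9): [0], [1], [2], [3], [4], [5], [6], [7], [8]
  1-simplices (6): [1,2], [1,4], [2,4], [3,4], [3,6], [4,6]

Hence C_0 ≅ Z^9, C_1 ≅ Z^6.

The boundary map ∂_1: C_1 → C_0 is given by ∂[p,q] = [q] − [p].
The 9×6 boundary matrix has rank 4 and Smith normal form diag(1,1,1,1).

Now H_k = ker ∂_k / im ∂_{k+1}, so:

  H_0: rank C_0 − rank ∂_1 = 9 − 4 = 5, and the invariant factors of ∂_1 are all 1, so H_0 ≅ Z^5.
  H_1: rank ker ∂_1 − rank ∂_2 = (6 − 4) − 0 = 2, and there is no ∂_2, so H_1 ≅ Z^2.

H_0 = Z^5,  H_1 = Z^2.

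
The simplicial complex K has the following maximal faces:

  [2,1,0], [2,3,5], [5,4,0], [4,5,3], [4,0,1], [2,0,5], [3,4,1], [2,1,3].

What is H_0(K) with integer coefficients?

H_0 = Z.

K has 6 vertices, 12 edges, 8 triangles.
rank ∂_0 = 0, rank ∂_1 = 5 ⇒ b_0 = 6 − 0 − 5 = 1; all invariant factors of ∂_1 are 1 so no torsion. So H_0 ≅ Z.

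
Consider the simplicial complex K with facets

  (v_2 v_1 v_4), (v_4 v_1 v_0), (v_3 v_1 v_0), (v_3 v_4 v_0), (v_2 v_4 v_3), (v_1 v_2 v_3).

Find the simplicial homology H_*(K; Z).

Fix the vertex order v_0 < v_1 < v_2 < v_3 < v_4 and write every simplex with vertices in increasing order. Then dim K = 2 and the simplices of K are:

  0-simplices (5): [v_0], [v_1], [v_2], [v_3], [v_4]
  1-simplices (9): [v_0,v_1], [v_0,v_3], [v_0,v_4], [v_1,v_2], [v_1,v_3], [v_1,v_4], [v_2,v_3], [v_2,v_4], [v_3,v_4]
  2-simplices (6): [v_0,v_1,v_3], [v_0,v_1,v_4], [v_0,v_3,v_4], [v_1,v_2,v_3], [v_1,v_2,v_4], [v_2,v_3,v_4]

so the chain groups are C_0 ≅ Z^5, C_1 ≅ Z^9, C_2 ≅ Z^6.

∂_1: C_1 → C_0 is given by ∂[p,q] = [q] − [p].
The 5×9 boundary matrix has rank 4 and Smith normal form diag(1,1,1,1).

∂_2: C_2 → C_1 acts by ∂[p,q,r] = [q,r] − [p,r] + [p,q]. For instance
  ∂[v_0,v_1,v_4] = [v_1,v_4] − [v_0,v_4] + [v_0,v_1],
  ∂[v_1,v_2,v_4] = [v_2,v_4] − [v_1,v_4] + [v_1,v_2].
The 9×6 boundary matrix has rank 5 and Smith normal form diag(1,1,1,1,1).

Computing H_k = (kernel of ∂_k) / (image of ∂_{k+1}):

  H_0: rank C_0 − rank ∂_1 = 5 − 4 = 1, and the invariant factors of ∂_1 are all 1, so H_0 ≅ Z.
  H_1: rank ker ∂_1 − rank ∂_2 = (9 − 4) − 5 = 0, and the invariant factors of ∂_2 are all 1, so H_1 ≅ 0.
  H_2: rank ker ∂_2 − rank ∂_3 = (6 − 5) − 0 = 1, and there is no ∂_3, so H_2 ≅ Z.

As a check, the Euler characteristic is 5 − 9 + 6 = 2, which agrees with 1 − 0 + 1 = 2.
(K is a triangulation of the 2-sphere S^2.)

H_0 = Z,  H_1 = 0,  H_2 = Z.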